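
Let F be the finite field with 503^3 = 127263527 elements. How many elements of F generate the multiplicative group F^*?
There are φ(127263526) = 58500000 primitive elements

F_q^* is cyclic of order q - 1 = 127263526. A cyclic group of order m has exactly φ(m) generators. Here m = 127263526 = 2 · 13 · 251 · 19501, so the number of primitive elements is φ(127263526) = 58500000.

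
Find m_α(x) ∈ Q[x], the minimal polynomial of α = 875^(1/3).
m_α(x) = x^3 - 875

α satisfies α^3 = 875, so x^3 - 875 annihilates α. By the rational root test, a rational root p/q (in lowest terms) of x^3 - 875 would satisfy p^3 = 875 q^3, forcing q = 1 and p^3 = 875; but 875 is not a perfect cube, contradiction. A monic cubic over Q with no rational root is irreducible (any nontrivial factorization would include a linear factor). Hence x^3 - 875 is the minimal polynomial of α, and in particular [Q(α):Q] = 3.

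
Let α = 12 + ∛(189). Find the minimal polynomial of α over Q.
m_α(x) = x^3 - 36x^2 + 432x - 1917

Set β = α - 12 = ∛(189), so β^3 = 189. Then (α - 12)^3 - 189 = 0, i.e. α is a root of g(x) = (x - 12)^3 - 189 = x^3 - 36x^2 + 432x - 1917. Since g(x) = h(x - 12) where h(x) = x^3 - 189, and h is irreducible over Q (because 189 is not a perfect cube, so h has no rational root, and a monic cubic with no rational root is irreducible), g is also irreducible (irreducibility is preserved under the substitution x → x - 12). Hence m_α(x) = x^3 - 36x^2 + 432x - 1917.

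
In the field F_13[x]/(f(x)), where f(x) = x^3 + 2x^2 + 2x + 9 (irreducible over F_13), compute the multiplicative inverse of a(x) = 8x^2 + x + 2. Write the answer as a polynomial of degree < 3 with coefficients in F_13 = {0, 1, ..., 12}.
a(x)^(-1) ≡ x^2 + 2x + 5 (mod f(x))

Since f is irreducible over F_13, F_13[x]/(f) is a field and a(x) ≠ 0 has an inverse. Apply the extended Euclidean algorithm to f(x) and a(x) in F_13[x]: f(x) = (5x + 11)·a(x) + (7x);  a(x) = (3x + 2)·(7x) + (2). The last nonzero remainder is the constant 2 = gcd(f, a) in F_13. Back-substituting through the division chain expresses 2 = s(x)·a(x) + t(x)·f(x) with s(x) ≡ 2x^2 + 4x + 10 (mod f), so (2x^2 + 4x + 10)·a(x) ≡ 2 (mod f). Multiplying by 2^(-1) ≡ 7 in F_13 gives a(x)^(-1) ≡ 7·(2x^2 + 4x + 10) ≡ x^2 + 2x + 5 (mod f). Check: (8x^2 + x + 2)·(x^2 + 2x + 5) = 8x^4 + 4x^3 + 5x^2 + 9x + 10 ≡ 1 (mod x^3 + 2x^2 + 2x + 9).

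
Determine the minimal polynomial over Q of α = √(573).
m_α(x) = x^2 - 573

α satisfies α^2 - 573 = 0, so x^2 - 573 annihilates α. Since d = 573 is squarefree and ≠ 1, it is not a perfect square in Q, so x^2 - 573 has no rational root and is therefore irreducible over Q (a degree-2 polynomial over a field is irreducible iff it has no root). Hence m_α(x) = x^2 - 573.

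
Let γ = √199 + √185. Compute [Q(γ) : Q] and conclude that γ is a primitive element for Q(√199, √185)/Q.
[Q(γ) : Q] = 4 (equivalently, Q(γ) = Q(√199, √185))

Obviously Q(γ) ⊆ Q(√199, √185), and [Q(√199, √185):Q] = 4 (since 199, 185 are distinct squarefree integers > 1 with 36815 not a perfect square). To show equality we compute the minimal polynomial of γ. From γ = √199 + √185: γ^2 = 199 + 2√(36815) + 185 = 384 + 2√(36815), so γ^2 - 384 = 2√(36815); squaring, (γ^2 - 384)^2 = 4·36815, i.e. γ^4 - 768γ^2 + 147456 - 147260 = 0, i.e. γ^4 - 768γ^2 + 196 = 0. So γ is a root of x^4 - 768x^2 + 196. This polynomial is irreducible over Q: it has no rational root (each ±√199 ± √185 is irrational), and any factorization into two quadratics over Q would force √(36815) ∈ Q (pairing opposite roots) or √199, √185 ∈ Q (other pairings), all impossible. Hence [Q(γ):Q] = 4 = [Q(√199, √185):Q], so Q(γ) = Q(√199, √185).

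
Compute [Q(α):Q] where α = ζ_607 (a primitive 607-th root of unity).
[Q(α):Q] = 606

The minimal polynomial of ζ_607 over Q is the 607-th cyclotomic polynomial Φ_607(x), which is irreducible over Q and has degree φ(607) = 606. Hence [Q(α):Q] = φ(607) = 606.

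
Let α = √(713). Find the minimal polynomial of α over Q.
m_α(x) = x^2 - 713

α satisfies α^2 - 713 = 0, so x^2 - 713 annihilates α. Since d = 713 is squarefree and ≠ 1, it is not a perfect square in Q, so x^2 - 713 has no rational root and is therefore irreducible over Q (a degree-2 polynomial over a field is irreducible iff it has no root). Hence m_α(x) = x^2 - 713.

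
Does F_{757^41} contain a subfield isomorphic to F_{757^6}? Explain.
No: F_{757^6} is not a subfield of F_{757^41}

F_{p^m} embeds in F_{p^n} iff m | n. Here 6 ∤ 41 (since 41 = 6·6 + 5 with remainder 5 ≠ 0), so F_{757^6} is not a subfield of F_{757^41}. Equivalently: if it were, the tower law would give 6 = [F_{757^6}:F_757] dividing [F_{757^41}:F_757] = 41, contradiction.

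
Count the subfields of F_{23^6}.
F_{23^6} has 4 subfields

The subfields of F_{p^n} are exactly the fields F_{p^d} for d | n (each is the fixed field of the unique index-d subgroup of Gal(F_{p^n}/F_p) ≅ Z/nZ). The divisors of n = 6 are {1, 2, 3, 6}, giving 4 subfields: F_{23^1}, F_{23^2}, F_{23^3}, F_{23^6}.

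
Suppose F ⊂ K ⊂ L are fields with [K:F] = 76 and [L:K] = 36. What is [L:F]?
[L:F] = 2736

The tower law says that for any tower of field extensions F ⊂ K ⊂ L with finite degrees, [L:F] = [L:K] · [K:F]. Here this gives [L:F] = 36 · 76 = 2736.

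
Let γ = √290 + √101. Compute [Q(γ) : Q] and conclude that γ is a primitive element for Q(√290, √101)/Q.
[Q(γ) : Q] = 4 (equivalently, Q(γ) = Q(√290, √101))

Obviously Q(γ) ⊆ Q(√290, √101), and [Q(√290, √101):Q] = 4 (since 290, 101 are distinct squarefree integers > 1 with 29290 not a perfect square). To show equality we compute the minimal polynomial of γ. From γ = √290 + √101: γ^2 = 290 + 2√(29290) + 101 = 391 + 2√(29290), so γ^2 - 391 = 2√(29290); squaring, (γ^2 - 391)^2 = 4·29290, i.e. γ^4 - 782γ^2 + 152881 - 117160 = 0, i.e. γ^4 - 782γ^2 + 35721 = 0. So γ is a root of x^4 - 782x^2 + 35721. This polynomial is irreducible over Q: it has no rational root (each ±√290 ± √101 is irrational), and any factorization into two quadratics over Q would force √(29290) ∈ Q (pairing opposite roots) or √290, √101 ∈ Q (other pairings), all impossible. Hence [Q(γ):Q] = 4 = [Q(√290, √101):Q], so Q(γ) = Q(√290, √101).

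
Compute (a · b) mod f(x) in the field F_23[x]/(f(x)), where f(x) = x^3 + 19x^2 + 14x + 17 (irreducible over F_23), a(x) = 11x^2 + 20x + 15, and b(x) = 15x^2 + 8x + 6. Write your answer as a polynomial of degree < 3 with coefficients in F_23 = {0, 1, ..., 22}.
a · b ≡ 10x^2 + 13x + 7 (mod f(x))

Multiply in F_23[x]: a(x)·b(x) = (11x^2 + 20x + 15)·(15x^2 + 8x + 6) = 4x^4 + 20x^3 + 14x^2 + 10x + 21. This has degree ≥ 3, so divide by f(x) over F_23: 4x^4 + 20x^3 + 14x^2 + 10x + 21 = (4x + 13)·(x^3 + 19x^2 + 14x + 17) + (10x^2 + 13x + 7). Hence a·b ≡ 10x^2 + 13x + 7 (mod f). (F_23[x]/(f) is a field with 23^3 = 12167 elements since f is irreducible of degree 3.)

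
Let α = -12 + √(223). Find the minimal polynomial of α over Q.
m_α(x) = x^2 + 24x - 79

From α + 12 = √(223), squaring gives (α + 12)^2 = 223, i.e. α^2 + 24α + 144 = 223, so α^2 + 24α - 79 = 0. The discriminant of x^2 + 24x - 79 is (24)^2 - 4·(-79) = 576 + 316 = 892, and 4·(223) is not a perfect square in Q since 223 is squarefree and ≠ 1. Hence x^2 + 24x - 79 is irreducible over Q and is the minimal polynomial of α.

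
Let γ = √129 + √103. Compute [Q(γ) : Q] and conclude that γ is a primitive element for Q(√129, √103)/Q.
[Q(γ) : Q] = 4 (equivalently, Q(γ) = Q(√129, √103))

Obviously Q(γ) ⊆ Q(√129, √103), and [Q(√129, √103):Q] = 4 (since 129, 103 are distinct squarefree integers > 1 with 13287 not a perfect square). To show equality we compute the minimal polynomial of γ. From γ = √129 + √103: γ^2 = 129 + 2√(13287) + 103 = 232 + 2√(13287), so γ^2 - 232 = 2√(13287); squaring, (γ^2 - 232)^2 = 4·13287, i.e. γ^4 - 464γ^2 + 53824 - 53148 = 0, i.e. γ^4 - 464γ^2 + 676 = 0. So γ is a root of x^4 - 464x^2 + 676. This polynomial is irreducible over Q: it has no rational root (each ±√129 ± √103 is irrational), and any factorization into two quadratics over Q would force √(13287) ∈ Q (pairing opposite roots) or √129, √103 ∈ Q (other pairings), all impossible. Hence [Q(γ):Q] = 4 = [Q(√129, √103):Q], so Q(γ) = Q(√129, √103).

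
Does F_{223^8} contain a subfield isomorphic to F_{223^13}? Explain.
No: F_{223^13} is not a subfield of F_{223^8}

F_{p^m} embeds in F_{p^n} iff m | n. Here 13 ∤ 8 (since 8 = 0·13 + 8 with remainder 8 ≠ 0), so F_{223^13} is not a subfield of F_{223^8}. Equivalently: if it were, the tower law would give 13 = [F_{223^13}:F_223] dividing [F_{223^8}:F_223] = 8, contradiction.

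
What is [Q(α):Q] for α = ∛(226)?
[Q(α):Q] = 3

The minimal polynomial of α is x^3 - 226, irreducible over Q since 226 is not a perfect cube (so x^3 - 226 has no rational root). Hence [Q(α):Q] = deg(m_α) = 3.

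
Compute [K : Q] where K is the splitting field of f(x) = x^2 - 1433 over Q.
[K : Q] = 2

f(x) = x^2 - 1433 factors as (x - √1433)(x + √1433). The splitting field is K = Q(√1433). Since 1433 is squarefree and > 1, it is not a perfect square, so x^2 - 1433 is irreducible over Q and [Q(√1433) : Q] = 2. Hence [K : Q] = 2.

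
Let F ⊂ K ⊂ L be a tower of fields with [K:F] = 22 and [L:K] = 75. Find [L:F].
[L:F] = 1650

The tower law says that for any tower of field extensions F ⊂ K ⊂ L with finite degrees, [L:F] = [L:K] · [K:F]. Here this gives [L:F] = 75 · 22 = 1650.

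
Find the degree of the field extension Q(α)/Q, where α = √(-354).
[Q(α):Q] = 2

[Q(α):Q] equals the degree of the minimal polynomial of α. Here α^2 = -354 and x^2 + 354 is irreducible (d = -354 is squarefree, ≠ 1, hence not a square), so deg(m_α) = 2. Thus [Q(α):Q] = 2.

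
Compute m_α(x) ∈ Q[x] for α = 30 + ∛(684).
m_α(x) = x^3 - 90x^2 + 2700x - 27684

Set β = α - 30 = ∛(684), so β^3 = 684. Then (α - 30)^3 - 684 = 0, i.e. α is a root of g(x) = (x - 30)^3 - 684 = x^3 - 90x^2 + 2700x - 27684. Since g(x) = h(x - 30) where h(x) = x^3 - 684, and h is irreducible over Q (because 684 is not a perfect cube, so h has no rational root, and a monic cubic with no rational root is irreducible), g is also irreducible (irreducibility is preserved under the substitution x → x - 30). Hence m_α(x) = x^3 - 90x^2 + 2700x - 27684.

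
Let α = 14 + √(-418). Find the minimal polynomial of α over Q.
m_α(x) = x^2 - 28x + 614

From α - 14 = √(-418), squaring gives (α - 14)^2 = -418, i.e. α^2 - 28α + 196 = -418, so α^2 - 28α + 614 = 0. The discriminant of x^2 - 28x + 614 is (-28)^2 - 4·(614) = 784 - 2456 = -1672, and 4·(-418) is not a perfect square in Q since -418 is squarefree and ≠ 1. Hence x^2 - 28x + 614 is irreducible over Q and is the minimal polynomial of α.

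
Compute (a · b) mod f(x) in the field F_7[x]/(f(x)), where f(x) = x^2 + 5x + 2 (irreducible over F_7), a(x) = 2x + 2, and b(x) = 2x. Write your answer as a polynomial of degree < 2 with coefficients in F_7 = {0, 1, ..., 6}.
a · b ≡ 5x + 6 (mod f(x))

Multiply in F_7[x]: a(x)·b(x) = (2x + 2)·(2x) = 4x^2 + 4x. This has degree ≥ 2, so divide by f(x) over F_7: 4x^2 + 4x = (4)·(x^2 + 5x + 2) + (5x + 6). Hence a·b ≡ 5x + 6 (mod f). (F_7[x]/(f) is a field with 7^2 = 49 elements since f is irreducible of degree 2.)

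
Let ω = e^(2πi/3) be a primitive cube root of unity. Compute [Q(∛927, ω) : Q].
[Q(∛927, ω) : Q] = 6

[Q(∛927):Q] = 3 (min poly x^3 - 927, irreducible since 927 is not a perfect cube). [Q(ω):Q] = 2 (min poly x^2 + x + 1). Since Q(∛927) ⊂ R and ω ∉ R, we have ω ∉ Q(∛927), so x^2 + x + 1 remains irreducible over Q(∛927) and [Q(∛927, ω) : Q(∛927)] = 2. By the tower law, [Q(∛927, ω) : Q] = 3 · 2 = 6. (In fact Q(∛927, ω) is the splitting field of x^3 - 927 over Q.)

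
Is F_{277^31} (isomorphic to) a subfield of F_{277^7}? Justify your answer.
No: F_{277^31} is not a subfield of F_{277^7}

F_{p^m} embeds in F_{p^n} iff m | n. Here 31 ∤ 7 (since 7 = 0·31 + 7 with remainder 7 ≠ 0), so F_{277^31} is not a subfield of F_{277^7}. Equivalently: if it were, the tower law would give 31 = [F_{277^31}:F_277] dividing [F_{277^7}:F_277] = 7, contradiction.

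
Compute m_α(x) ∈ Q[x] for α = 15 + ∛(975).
m_α(x) = x^3 - 45x^2 + 675x - 4350

Set β = α - 15 = ∛(975), so β^3 = 975. Then (α - 15)^3 - 975 = 0, i.e. α is a root of g(x) = (x - 15)^3 - 975 = x^3 - 45x^2 + 675x - 4350. Since g(x) = h(x - 15) where h(x) = x^3 - 975, and h is irreducible over Q (because 975 is not a perfect cube, so h has no rational root, and a monic cubic with no rational root is irreducible), g is also irreducible (irreducibility is preserved under the substitution x → x - 15). Hence m_α(x) = x^3 - 45x^2 + 675x - 4350.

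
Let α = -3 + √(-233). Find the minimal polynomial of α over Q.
m_α(x) = x^2 + 6x + 242

From α + 3 = √(-233), squaring gives (α + 3)^2 = -233, i.e. α^2 + 6α + 9 = -233, so α^2 + 6α + 242 = 0. The discriminant of x^2 + 6x + 242 is (6)^2 - 4·(242) = 36 - 968 = -932, and 4·(-233) is not a perfect square in Q since -233 is squarefree and ≠ 1. Hence x^2 + 6x + 242 is irreducible over Q and is the minimal polynomial of α.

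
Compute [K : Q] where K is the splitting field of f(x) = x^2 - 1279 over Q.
[K : Q] = 2

f(x) = x^2 - 1279 factors as (x - √1279)(x + √1279). The splitting field is K = Q(√1279). Since 1279 is squarefree and > 1, it is not a perfect square, so x^2 - 1279 is irreducible over Q and [Q(√1279) : Q] = 2. Hence [K : Q] = 2.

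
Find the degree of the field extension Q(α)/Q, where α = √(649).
[Q(α):Q] = 2

[Q(α):Q] equals the degree of the minimal polynomial of α. Here α^2 = 649 and x^2 - 649 is irreducible (d = 649 is squarefree, ≠ 1, hence not a square), so deg(m_α) = 2. Thus [Q(α):Q] = 2.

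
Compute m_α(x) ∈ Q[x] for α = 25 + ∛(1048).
m_α(x) = x^3 - 75x^2 + 1875x - 16673

Set β = α - 25 = ∛(1048), so β^3 = 1048. Then (α - 25)^3 - 1048 = 0, i.e. α is a root of g(x) = (x - 25)^3 - 1048 = x^3 - 75x^2 + 1875x - 16673. Since g(x) = h(x - 25) where h(x) = x^3 - 1048, and h is irreducible over Q (because 1048 is not a perfect cube, so h has no rational root, and a monic cubic with no rational root is irreducible), g is also irreducible (irreducibility is preserved under the substitution x → x - 25). Hence m_α(x) = x^3 - 75x^2 + 1875x - 16673.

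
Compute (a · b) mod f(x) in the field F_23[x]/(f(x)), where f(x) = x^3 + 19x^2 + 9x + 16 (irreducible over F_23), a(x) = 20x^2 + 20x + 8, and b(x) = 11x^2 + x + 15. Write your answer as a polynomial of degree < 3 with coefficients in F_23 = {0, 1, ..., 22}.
a · b ≡ 10x^2 + 2x + 2 (mod f(x))

Multiply in F_23[x]: a(x)·b(x) = (20x^2 + 20x + 8)·(11x^2 + x + 15) = 13x^4 + 10x^3 + 17x^2 + 9x + 5. This has degree ≥ 3, so divide by f(x) over F_23: 13x^4 + 10x^3 + 17x^2 + 9x + 5 = (13x + 16)·(x^3 + 19x^2 + 9x + 16) + (10x^2 + 2x + 2). Hence a·b ≡ 10x^2 + 2x + 2 (mod f). (F_23[x]/(f) is a field with 23^3 = 12167 elements since f is irreducible of degree 3.)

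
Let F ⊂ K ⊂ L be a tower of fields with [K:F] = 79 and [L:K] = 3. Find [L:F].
[L:F] = 237

The tower law says that for any tower of field extensions F ⊂ K ⊂ L with finite degrees, [L:F] = [L:K] · [K:F]. Here this gives [L:F] = 3 · 79 = 237.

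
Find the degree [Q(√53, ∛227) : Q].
[Q(√53, ∛227) : Q] = 6

Let L = Q(√53, ∛227). Since Q(√53) ⊂ L and [Q(√53):Q] = 2, the tower law gives 2 | [L:Q]. Likewise Q(∛227) ⊂ L with [Q(∛227):Q] = 3 (because 227 is not a perfect cube), so 3 | [L:Q]. As gcd(2,3) = 1, [L:Q] is divisible by 6. Conversely L is generated over Q by √53 and ∛227, so [L:Q] ≤ 2·3 = 6. Therefore [Q(√53, ∛227) : Q] = 6.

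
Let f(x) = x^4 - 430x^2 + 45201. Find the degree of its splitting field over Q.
[K : Q] = 4

Solving the quadratic in x^2: x^2 = (430 ± √(430^2 - 4·45201))/2 = (430 ± √4096)/2 = (430 ± 64)/2, giving x^2 = 183 or x^2 = 247. So f(x) = (x^2 - 183)(x^2 - 247) and the roots of f are ±√183, ±√247. Hence the splitting field is K = Q(√183, √247). Since 183 and 247 are distinct squarefree integers > 1, their product 45201 is not a perfect square, so √247 ∉ Q(√183). By the tower law [K:Q] = [Q(√183,√247):Q(√183)] · [Q(√183):Q] = 2 · 2 = 4.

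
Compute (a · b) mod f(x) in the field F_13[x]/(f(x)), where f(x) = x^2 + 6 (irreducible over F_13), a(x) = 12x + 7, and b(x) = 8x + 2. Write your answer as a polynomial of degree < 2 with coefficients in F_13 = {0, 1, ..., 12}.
a · b ≡ 2x + 10 (mod f(x))

Multiply in F_13[x]: a(x)·b(x) = (12x + 7)·(8x + 2) = 5x^2 + 2x + 1. This has degree ≥ 2, so divide by f(x) over F_13: 5x^2 + 2x + 1 = (5)·(x^2 + 6) + (2x + 10). Hence a·b ≡ 2x + 10 (mod f). (F_13[x]/(f) is a field with 13^2 = 169 elements since f is irreducible of degree 2.)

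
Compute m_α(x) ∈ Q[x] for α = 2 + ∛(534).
m_α(x) = x^3 - 6x^2 + 12x - 542

Set β = α - 2 = ∛(534), so β^3 = 534. Then (α - 2)^3 - 534 = 0, i.e. α is a root of g(x) = (x - 2)^3 - 534 = x^3 - 6x^2 + 12x - 542. Since g(x) = h(x - 2) where h(x) = x^3 - 534, and h is irreducible over Q (because 534 is not a perfect cube, so h has no rational root, and a monic cubic with no rational root is irreducible), g is also irreducible (irreducibility is preserved under the substitution x → x - 2). Hence m_α(x) = x^3 - 6x^2 + 12x - 542.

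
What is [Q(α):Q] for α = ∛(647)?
[Q(α):Q] = 3

The minimal polynomial of α is x^3 - 647, irreducible over Q since 647 is not a perfect cube (so x^3 - 647 has no rational root). Hence [Q(α):Q] = deg(m_α) = 3.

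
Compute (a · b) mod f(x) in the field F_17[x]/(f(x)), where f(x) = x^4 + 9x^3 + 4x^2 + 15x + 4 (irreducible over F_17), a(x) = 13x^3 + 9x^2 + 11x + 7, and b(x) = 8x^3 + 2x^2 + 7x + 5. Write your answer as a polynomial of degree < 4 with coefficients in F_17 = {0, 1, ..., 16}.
a · b ≡ 11x^3 + 15x^2 + 14x (mod f(x))

Multiply in F_17[x]: a(x)·b(x) = (13x^3 + 9x^2 + 11x + 7)·(8x^3 + 2x^2 + 7x + 5) = 2x^6 + 13x^5 + 10x^4 + 2x^3 + 2x + 1. This has degree ≥ 4, so divide by f(x) over F_17: 2x^6 + 13x^5 + 10x^4 + 2x^3 + 2x + 1 = (2x^2 + 12x + 13)·(x^4 + 9x^3 + 4x^2 + 15x + 4) + (11x^3 + 15x^2 + 14x). Hence a·b ≡ 11x^3 + 15x^2 + 14x (mod f). (F_17[x]/(f) is a field with 17^4 = 83521 elements since f is irreducible of degree 4.)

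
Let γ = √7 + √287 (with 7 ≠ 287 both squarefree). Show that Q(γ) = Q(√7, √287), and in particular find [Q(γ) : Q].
[Q(γ) : Q] = 4 (equivalently, Q(γ) = Q(√7, √287))

Obviously Q(γ) ⊆ Q(√7, √287), and [Q(√7, √287):Q] = 4 (since 7, 287 are distinct squarefree integers > 1 with 2009 not a perfect square). To show equality we compute the minimal polynomial of γ. From γ = √7 + √287: γ^2 = 7 + 2√(2009) + 287 = 294 + 2√(2009), so γ^2 - 294 = 2√(2009); squaring, (γ^2 - 294)^2 = 4·2009, i.e. γ^4 - 588γ^2 + 86436 - 8036 = 0, i.e. γ^4 - 588γ^2 + 78400 = 0. So γ is a root of x^4 - 588x^2 + 78400. This polynomial is irreducible over Q: it has no rational root (each ±√7 ± √287 is irrational), and any factorization into two quadratics over Q would force √(2009) ∈ Q (pairing opposite roots) or √7, √287 ∈ Q (other pairings), all impossible. Hence [Q(γ):Q] = 4 = [Q(√7, √287):Q], so Q(γ) = Q(√7, √287).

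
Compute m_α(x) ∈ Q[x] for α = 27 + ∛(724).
m_α(x) = x^3 - 81x^2 + 2187x - 20407

Set β = α - 27 = ∛(724), so β^3 = 724. Then (α - 27)^3 - 724 = 0, i.e. α is a root of g(x) = (x - 27)^3 - 724 = x^3 - 81x^2 + 2187x - 20407. Since g(x) = h(x - 27) where h(x) = x^3 - 724, and h is irreducible over Q (because 724 is not a perfect cube, so h has no rational root, and a monic cubic with no rational root is irreducible), g is also irreducible (irreducibility is preserved under the substitution x → x - 27). Hence m_α(x) = x^3 - 81x^2 + 2187x - 20407.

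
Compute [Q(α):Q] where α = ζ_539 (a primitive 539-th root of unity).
[Q(α):Q] = 420

The minimal polynomial of ζ_539 over Q is the 539-th cyclotomic polynomial Φ_539(x), which is irreducible over Q and has degree φ(539) = 420. Hence [Q(α):Q] = φ(539) = 420.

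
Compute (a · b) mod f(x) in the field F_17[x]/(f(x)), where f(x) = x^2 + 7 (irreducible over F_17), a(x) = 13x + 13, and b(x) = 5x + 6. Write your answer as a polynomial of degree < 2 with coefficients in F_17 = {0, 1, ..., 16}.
a · b ≡ 7x + 14 (mod f(x))

Multiply in F_17[x]: a(x)·b(x) = (13x + 13)·(5x + 6) = 14x^2 + 7x + 10. This has degree ≥ 2, so divide by f(x) over F_17: 14x^2 + 7x + 10 = (14)·(x^2 + 7) + (7x + 14). Hence a·b ≡ 7x + 14 (mod f). (F_17[x]/(f) is a field with 17^2 = 289 elements since f is irreducible of degree 2.)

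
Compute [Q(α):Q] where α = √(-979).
[Q(α):Q] = 2

[Q(α):Q] equals the degree of the minimal polynomial of α. Here α^2 = -979 and x^2 + 979 is irreducible (d = -979 is squarefree, ≠ 1, hence not a square), so deg(m_α) = 2. Thus [Q(α):Q] = 2.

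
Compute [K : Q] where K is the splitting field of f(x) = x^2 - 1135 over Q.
[K : Q] = 2

f(x) = x^2 - 1135 factors as (x - √1135)(x + √1135). The splitting field is K = Q(√1135). Since 1135 is squarefree and > 1, it is not a perfect square, so x^2 - 1135 is irreducible over Q and [Q(√1135) : Q] = 2. Hence [K : Q] = 2.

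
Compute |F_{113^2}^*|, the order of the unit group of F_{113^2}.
|F_{113^2}^*| = 12768

F_{113^2} has 113^2 = 12769 elements; its multiplicative group consists of all nonzero elements, so |F_{113^2}^*| = 12769 - 1 = 12768. (It is cyclic since any finite subgroup of the multiplicative group of a field is cyclic.)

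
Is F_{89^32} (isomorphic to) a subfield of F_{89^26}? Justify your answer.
No: F_{89^32} is not a subfield of F_{89^26}

F_{p^m} embeds in F_{p^n} iff m | n. Here 32 ∤ 26 (since 26 = 0·32 + 26 with remainder 26 ≠ 0), so F_{89^32} is not a subfield of F_{89^26}. Equivalently: if it were, the tower law would give 32 = [F_{89^32}:F_89] dividing [F_{89^26}:F_89] = 26, contradiction.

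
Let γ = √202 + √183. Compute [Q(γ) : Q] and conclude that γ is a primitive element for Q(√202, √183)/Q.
[Q(γ) : Q] = 4 (equivalently, Q(γ) = Q(√202, √183))

Obviously Q(γ) ⊆ Q(√202, √183), and [Q(√202, √183):Q] = 4 (since 202, 183 are distinct squarefree integers > 1 with 36966 not a perfect square). To show equality we compute the minimal polynomial of γ. From γ = √202 + √183: γ^2 = 202 + 2√(36966) + 183 = 385 + 2√(36966), so γ^2 - 385 = 2√(36966); squaring, (γ^2 - 385)^2 = 4·36966, i.e. γ^4 - 770γ^2 + 148225 - 147864 = 0, i.e. γ^4 - 770γ^2 + 361 = 0. So γ is a root of x^4 - 770x^2 + 361. This polynomial is irreducible over Q: it has no rational root (each ±√202 ± √183 is irrational), and any factorization into two quadratics over Q would force √(36966) ∈ Q (pairing opposite roots) or √202, √183 ∈ Q (other pairings), all impossible. Hence [Q(γ):Q] = 4 = [Q(√202, √183):Q], so Q(γ) = Q(√202, √183).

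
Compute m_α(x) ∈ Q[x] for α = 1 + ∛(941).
m_α(x) = x^3 - 3x^2 + 3x - 942

Set β = α - 1 = ∛(941), so β^3 = 941. Then (α - 1)^3 - 941 = 0, i.e. α is a root of g(x) = (x - 1)^3 - 941 = x^3 - 3x^2 + 3x - 942. Since g(x) = h(x - 1) where h(x) = x^3 - 941, and h is irreducible over Q (because 941 is not a perfect cube, so h has no rational root, and a monic cubic with no rational root is irreducible), g is also irreducible (irreducibility is preserved under the substitution x → x - 1). Hence m_α(x) = x^3 - 3x^2 + 3x - 942.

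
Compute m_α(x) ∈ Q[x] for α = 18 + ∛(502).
m_α(x) = x^3 - 54x^2 + 972x - 6334

Set β = α - 18 = ∛(502), so β^3 = 502. Then (α - 18)^3 - 502 = 0, i.e. α is a root of g(x) = (x - 18)^3 - 502 = x^3 - 54x^2 + 972x - 6334. Since g(x) = h(x - 18) where h(x) = x^3 - 502, and h is irreducible over Q (because 502 is not a perfect cube, so h has no rational root, and a monic cubic with no rational root is irreducible), g is also irreducible (irreducibility is preserved under the substitution x → x - 18). Hence m_α(x) = x^3 - 54x^2 + 972x - 6334.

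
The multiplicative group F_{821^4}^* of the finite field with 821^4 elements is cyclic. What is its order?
|F_{821^4}^*| = 454331269680

F_{821^4} has 821^4 = 454331269681 elements; its multiplicative group consists of all nonzero elements, so |F_{821^4}^*| = 454331269681 - 1 = 454331269680. (It is cyclic since any finite subgroup of the multiplicative group of a field is cyclic.)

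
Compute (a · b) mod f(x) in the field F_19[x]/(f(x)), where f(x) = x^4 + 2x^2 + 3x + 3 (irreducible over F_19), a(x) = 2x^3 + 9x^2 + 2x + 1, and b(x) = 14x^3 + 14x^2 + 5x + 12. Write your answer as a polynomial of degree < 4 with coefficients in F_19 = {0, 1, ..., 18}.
a · b ≡ 4x^3 + 16x^2 + 3x + 11 (mod f(x))

Multiply in F_19[x]: a(x)·b(x) = (2x^3 + 9x^2 + 2x + 1)·(14x^3 + 14x^2 + 5x + 12) = 9x^6 + 2x^5 + 12x^4 + 16x^3 + 18x^2 + 10x + 12. This has degree ≥ 4, so divide by f(x) over F_19: 9x^6 + 2x^5 + 12x^4 + 16x^3 + 18x^2 + 10x + 12 = (9x^2 + 2x + 13)·(x^4 + 2x^2 + 3x + 3) + (4x^3 + 16x^2 + 3x + 11). Hence a·b ≡ 4x^3 + 16x^2 + 3x + 11 (mod f). (F_19[x]/(f) is a field with 19^4 = 130321 elements since f is irreducible of degree 4.)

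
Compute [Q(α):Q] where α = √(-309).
[Q(α):Q] = 2

[Q(α):Q] equals the degree of the minimal polynomial of α. Here α^2 = -309 and x^2 + 309 is irreducible (d = -309 is squarefree, ≠ 1, hence not a square), so deg(m_α) = 2. Thus [Q(α):Q] = 2.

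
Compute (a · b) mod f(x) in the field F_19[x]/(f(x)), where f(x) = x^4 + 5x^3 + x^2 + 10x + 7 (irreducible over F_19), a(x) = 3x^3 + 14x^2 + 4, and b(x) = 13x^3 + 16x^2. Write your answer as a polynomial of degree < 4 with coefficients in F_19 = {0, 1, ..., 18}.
a · b ≡ 14x^3 + x^2 + 16x + 6 (mod f(x))

Multiply in F_19[x]: a(x)·b(x) = (3x^3 + 14x^2 + 4)·(13x^3 + 16x^2) = x^6 + 2x^5 + 15x^4 + 14x^3 + 7x^2. This has degree ≥ 4, so divide by f(x) over F_19: x^6 + 2x^5 + 15x^4 + 14x^3 + 7x^2 = (x^2 + 16x + 10)·(x^4 + 5x^3 + x^2 + 10x + 7) + (14x^3 + x^2 + 16x + 6). Hence a·b ≡ 14x^3 + x^2 + 16x + 6 (mod f). (F_19[x]/(f) is a field with 19^4 = 130321 elements since f is irreducible of degree 4.)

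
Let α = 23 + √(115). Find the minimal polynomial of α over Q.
m_α(x) = x^2 - 46x + 414

From α - 23 = √(115), squaring gives (α - 23)^2 = 115, i.e. α^2 - 46α + 529 = 115, so α^2 - 46α + 414 = 0. The discriminant of x^2 - 46x + 414 is (-46)^2 - 4·(414) = 2116 - 1656 = 460, and 4·(115) is not a perfect square in Q since 115 is squarefree and ≠ 1. Hence x^2 - 46x + 414 is irreducible over Q and is the minimal polynomial of α.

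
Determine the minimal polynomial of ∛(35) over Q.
m_α(x) = x^3 - 35

α satisfies α^3 = 35, so x^3 - 35 annihilates α. By the rational root test, a rational root p/q (in lowest terms) of x^3 - 35 would satisfy p^3 = 35 q^3, forcing q = 1 and p^3 = 35; but 35 is not a perfect cube, contradiction. A monic cubic over Q with no rational root is irreducible (any nontrivial factorization would include a linear factor). Hence x^3 - 35 is the minimal polynomial of α, and in particular [Q(α):Q] = 3.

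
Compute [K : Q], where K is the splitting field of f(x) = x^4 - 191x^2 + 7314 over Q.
[K : Q] = 4

Solving the quadratic in x^2: x^2 = (191 ± √(191^2 - 4·7314))/2 = (191 ± √7225)/2 = (191 ± 85)/2, giving x^2 = 138 or x^2 = 53. So f(x) = (x^2 - 138)(x^2 - 53) and the roots of f are ±√138, ±√53. Hence the splitting field is K = Q(√138, √53). Since 138 and 53 are distinct squarefree integers > 1, their product 7314 is not a perfect square, so √53 ∉ Q(√138). By the tower law [K:Q] = [Q(√138,√53):Q(√138)] · [Q(√138):Q] = 2 · 2 = 4.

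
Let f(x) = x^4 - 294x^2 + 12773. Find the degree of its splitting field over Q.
[K : Q] = 4

Solving the quadratic in x^2: x^2 = (294 ± √(294^2 - 4·12773))/2 = (294 ± √35344)/2 = (294 ± 188)/2, giving x^2 = 241 or x^2 = 53. So f(x) = (x^2 - 241)(x^2 - 53) and the roots of f are ±√241, ±√53. Hence the splitting field is K = Q(√241, √53). Since 241 and 53 are distinct squarefree integers > 1, their product 12773 is not a perfect square, so √53 ∉ Q(√241). By the tower law [K:Q] = [Q(√241,√53):Q(√241)] · [Q(√241):Q] = 2 · 2 = 4.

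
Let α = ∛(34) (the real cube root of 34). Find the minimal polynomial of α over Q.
m_α(x) = x^3 - 34

α satisfies α^3 = 34, so x^3 - 34 annihilates α. By the rational root test, a rational root p/q (in lowest terms) of x^3 - 34 would satisfy p^3 = 34 q^3, forcing q = 1 and p^3 = 34; but 34 is not a perfect cube, contradiction. A monic cubic over Q with no rational root is irreducible (any nontrivial factorization would include a linear factor). Hence x^3 - 34 is the minimal polynomial of α, and in particular [Q(α):Q] = 3.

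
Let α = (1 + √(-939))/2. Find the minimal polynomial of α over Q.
m_α(x) = x^2 - x + 235

From 2α - 1 = √(-939), squaring gives (2α - 1)^2 = -939, i.e. 4α^2 - 4α + 1 = -939, so α^2 - α + (1 + 939)/4 = 0. Since -939 ≡ 1 (mod 4), (1 + 939)/4 = 235 ∈ Z. The polynomial x^2 - x + 235 has discriminant 1 - 4·(235) = -939, which is not a perfect square in Q (d = -939 is squarefree and ≠ 1), so x^2 - x + 235 is irreducible over Q. It is the minimal polynomial of α.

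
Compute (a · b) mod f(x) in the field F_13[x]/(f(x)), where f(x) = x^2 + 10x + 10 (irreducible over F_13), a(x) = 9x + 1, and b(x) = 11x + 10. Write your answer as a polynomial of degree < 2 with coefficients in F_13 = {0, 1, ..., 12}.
a · b ≡ 8x + 8 (mod f(x))

Multiply in F_13[x]: a(x)·b(x) = (9x + 1)·(11x + 10) = 8x^2 + 10x + 10. This has degree ≥ 2, so divide by f(x) over F_13: 8x^2 + 10x + 10 = (8)·(x^2 + 10x + 10) + (8x + 8). Hence a·b ≡ 8x + 8 (mod f). (F_13[x]/(f) is a field with 13^2 = 169 elements since f is irreducible of degree 2.)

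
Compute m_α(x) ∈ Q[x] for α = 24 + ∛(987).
m_α(x) = x^3 - 72x^2 + 1728x - 14811

Set β = α - 24 = ∛(987), so β^3 = 987. Then (α - 24)^3 - 987 = 0, i.e. α is a root of g(x) = (x - 24)^3 - 987 = x^3 - 72x^2 + 1728x - 14811. Since g(x) = h(x - 24) where h(x) = x^3 - 987, and h is irreducible over Q (because 987 is not a perfect cube, so h has no rational root, and a monic cubic with no rational root is irreducible), g is also irreducible (irreducibility is preserved under the substitution x → x - 24). Hence m_α(x) = x^3 - 72x^2 + 1728x - 14811.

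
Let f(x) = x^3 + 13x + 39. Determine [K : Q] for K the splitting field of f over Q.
[K : Q] = 6

By the rational root test, any rational root of the monic integer polynomial f(x) = x^3 + 13x + 39 must be an integer dividing the constant term 39, i.e. one of ±{1, 3, 13, 39}. Evaluating: f(1) = 53, f(-1) = 25, f(3) = 105, f(-3) = -27, f(13) = 2405, f(-13) = -2327, f(39) = 59865, f(-39) = -59787; none is 0, so f has no rational root and is therefore irreducible over Q (a cubic with no linear factor over a field is irreducible). For an irreducible cubic, the Galois group is A_3 or S_3 according as the discriminant disc(f) = -4a^3 - 27b^2 = -4·(13)^3 - 27·(39)^2 = -49855 is or is not a square in Q. Here disc(f) = -49855 is not a perfect square in Q, so the Galois group of f over Q is not contained in A_3 and must be all of S_3. The splitting field has degree |S_3| = 6 over Q, so [K : Q] = 6.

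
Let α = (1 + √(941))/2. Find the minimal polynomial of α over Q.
m_α(x) = x^2 - x - 235

From 2α - 1 = √(941), squaring gives (2α - 1)^2 = 941, i.e. 4α^2 - 4α + 1 = 941, so α^2 - α + (1 - 941)/4 = 0. Since 941 ≡ 1 (mod 4), (1 - 941)/4 = -235 ∈ Z. The polynomial x^2 - x - 235 has discriminant 1 - 4·(-235) = 941, which is not a perfect square in Q (d = 941 is squarefree and ≠ 1), so x^2 - x - 235 is irreducible over Q. It is the minimal polynomial of α.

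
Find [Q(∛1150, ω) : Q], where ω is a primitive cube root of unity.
[Q(∛1150, ω) : Q] = 6

[Q(∛1150):Q] = 3 (min poly x^3 - 1150, irreducible since 1150 is not a perfect cube). [Q(ω):Q] = 2 (min poly x^2 + x + 1). Since Q(∛1150) ⊂ R and ω ∉ R, we have ω ∉ Q(∛1150), so x^2 + x + 1 remains irreducible over Q(∛1150) and [Q(∛1150, ω) : Q(∛1150)] = 2. By the tower law, [Q(∛1150, ω) : Q] = 3 · 2 = 6. (In fact Q(∛1150, ω) is the splitting field of x^3 - 1150 over Q.)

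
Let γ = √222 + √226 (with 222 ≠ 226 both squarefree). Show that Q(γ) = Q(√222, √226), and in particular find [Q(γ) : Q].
[Q(γ) : Q] = 4 (equivalently, Q(γ) = Q(√222, √226))

Obviously Q(γ) ⊆ Q(√222, √226), and [Q(√222, √226):Q] = 4 (since 222, 226 are distinct squarefree integers > 1 with 50172 not a perfect square). To show equality we compute the minimal polynomial of γ. From γ = √222 + √226: γ^2 = 222 + 2√(50172) + 226 = 448 + 2√(50172), so γ^2 - 448 = 2√(50172); squaring, (γ^2 - 448)^2 = 4·50172, i.e. γ^4 - 896γ^2 + 200704 - 200688 = 0, i.e. γ^4 - 896γ^2 + 16 = 0. So γ is a root of x^4 - 896x^2 + 16. This polynomial is irreducible over Q: it has no rational root (each ±√222 ± √226 is irrational), and any factorization into two quadratics over Q would force √(50172) ∈ Q (pairing opposite roots) or √222, √226 ∈ Q (other pairings), all impossible. Hence [Q(γ):Q] = 4 = [Q(√222, √226):Q], so Q(γ) = Q(√222, √226).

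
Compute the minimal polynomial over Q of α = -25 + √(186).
m_α(x) = x^2 + 50x + 439

From α + 25 = √(186), squaring gives (α + 25)^2 = 186, i.e. α^2 + 50α + 625 = 186, so α^2 + 50α + 439 = 0. The discriminant of x^2 + 50x + 439 is (50)^2 - 4·(439) = 2500 - 1756 = 744, and 4·(186) is not a perfect square in Q since 186 is squarefree and ≠ 1. Hence x^2 + 50x + 439 is irreducible over Q and is the minimal polynomial of α.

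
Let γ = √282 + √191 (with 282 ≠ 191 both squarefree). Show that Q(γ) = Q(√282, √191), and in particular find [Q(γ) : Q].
[Q(γ) : Q] = 4 (equivalently, Q(γ) = Q(√282, √191))

Obviously Q(γ) ⊆ Q(√282, √191), and [Q(√282, √191):Q] = 4 (since 282, 191 are distinct squarefree integers > 1 with 53862 not a perfect square). To show equality we compute the minimal polynomial of γ. From γ = √282 + √191: γ^2 = 282 + 2√(53862) + 191 = 473 + 2√(53862), so γ^2 - 473 = 2√(53862); squaring, (γ^2 - 473)^2 = 4·53862, i.e. γ^4 - 946γ^2 + 223729 - 215448 = 0, i.e. γ^4 - 946γ^2 + 8281 = 0. So γ is a root of x^4 - 946x^2 + 8281. This polynomial is irreducible over Q: it has no rational root (each ±√282 ± √191 is irrational), and any factorization into two quadratics over Q would force √(53862) ∈ Q (pairing opposite roots) or √282, √191 ∈ Q (other pairings), all impossible. Hence [Q(γ):Q] = 4 = [Q(√282, √191):Q], so Q(γ) = Q(√282, √191).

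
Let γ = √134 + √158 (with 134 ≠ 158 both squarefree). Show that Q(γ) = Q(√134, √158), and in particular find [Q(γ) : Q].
[Q(γ) : Q] = 4 (equivalently, Q(γ) = Q(√134, √158))

Obviously Q(γ) ⊆ Q(√134, √158), and [Q(√134, √158):Q] = 4 (since 134, 158 are distinct squarefree integers > 1 with 21172 not a perfect square). To show equality we compute the minimal polynomial of γ. From γ = √134 + √158: γ^2 = 134 + 2√(21172) + 158 = 292 + 2√(21172), so γ^2 - 292 = 2√(21172); squaring, (γ^2 - 292)^2 = 4·21172, i.e. γ^4 - 584γ^2 + 85264 - 84688 = 0, i.e. γ^4 - 584γ^2 + 576 = 0. So γ is a root of x^4 - 584x^2 + 576. This polynomial is irreducible over Q: it has no rational root (each ±√134 ± √158 is irrational), and any factorization into two quadratics over Q would force √(21172) ∈ Q (pairing opposite roots) or √134, √158 ∈ Q (other pairings), all impossible. Hence [Q(γ):Q] = 4 = [Q(√134, √158):Q], so Q(γ) = Q(√134, √158).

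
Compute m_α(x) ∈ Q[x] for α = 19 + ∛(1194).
m_α(x) = x^3 - 57x^2 + 1083x - 8053

Set β = α - 19 = ∛(1194), so β^3 = 1194. Then (α - 19)^3 - 1194 = 0, i.e. α is a root of g(x) = (x - 19)^3 - 1194 = x^3 - 57x^2 + 1083x - 8053. Since g(x) = h(x - 19) where h(x) = x^3 - 1194, and h is irreducible over Q (because 1194 is not a perfect cube, so h has no rational root, and a monic cubic with no rational root is irreducible), g is also irreducible (irreducibility is preserved under the substitution x → x - 19). Hence m_α(x) = x^3 - 57x^2 + 1083x - 8053.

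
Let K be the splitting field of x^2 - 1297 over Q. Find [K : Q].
[K : Q] = 2

f(x) = x^2 - 1297 factors as (x - √1297)(x + √1297). The splitting field is K = Q(√1297). Since 1297 is squarefree and > 1, it is not a perfect square, so x^2 - 1297 is irreducible over Q and [Q(√1297) : Q] = 2. Hence [K : Q] = 2.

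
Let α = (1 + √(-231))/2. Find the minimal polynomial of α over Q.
m_α(x) = x^2 - x + 58

From 2α - 1 = √(-231), squaring gives (2α - 1)^2 = -231, i.e. 4α^2 - 4α + 1 = -231, so α^2 - α + (1 + 231)/4 = 0. Since -231 ≡ 1 (mod 4), (1 + 231)/4 = 58 ∈ Z. The polynomial x^2 - x + 58 has discriminant 1 - 4·(58) = -231, which is not a perfect square in Q (d = -231 is squarefree and ≠ 1), so x^2 - x + 58 is irreducible over Q. It is the minimal polynomial of α.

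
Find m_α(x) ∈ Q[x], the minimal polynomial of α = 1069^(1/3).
m_α(x) = x^3 - 1069

α satisfies α^3 = 1069, so x^3 - 1069 annihilates α. By the rational root test, a rational root p/q (in lowest terms) of x^3 - 1069 would satisfy p^3 = 1069 q^3, forcing q = 1 and p^3 = 1069; but 1069 is not a perfect cube, contradiction. A monic cubic over Q with no rational root is irreducible (any nontrivial factorization would include a linear factor). Hence x^3 - 1069 is the minimal polynomial of α, and in particular [Q(α):Q] = 3.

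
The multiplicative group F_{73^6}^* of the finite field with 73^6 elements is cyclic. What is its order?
|F_{73^6}^*| = 151334226288

F_{73^6} has 73^6 = 151334226289 elements; its multiplicative group consists of all nonzero elements, so |F_{73^6}^*| = 151334226289 - 1 = 151334226288. (It is cyclic since any finite subgroup of the multiplicative group of a field is cyclic.)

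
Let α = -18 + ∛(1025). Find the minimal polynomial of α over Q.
m_α(x) = x^3 + 54x^2 + 972x + 4807

Set β = α + 18 = ∛(1025), so β^3 = 1025. Then (α + 18)^3 - 1025 = 0, i.e. α is a root of g(x) = (x + 18)^3 - 1025 = x^3 + 54x^2 + 972x + 4807. Since g(x) = h(x + 18) where h(x) = x^3 - 1025, and h is irreducible over Q (because 1025 is not a perfect cube, so h has no rational root, and a monic cubic with no rational root is irreducible), g is also irreducible (irreducibility is preserved under the substitution x → x + 18). Hence m_α(x) = x^3 + 54x^2 + 972x + 4807.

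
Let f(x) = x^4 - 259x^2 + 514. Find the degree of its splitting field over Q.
[K : Q] = 4

Solving the quadratic in x^2: x^2 = (259 ± √(259^2 - 4·514))/2 = (259 ± √65025)/2 = (259 ± 255)/2, giving x^2 = 257 or x^2 = 2. So f(x) = (x^2 - 257)(x^2 - 2) and the roots of f are ±√257, ±√2. Hence the splitting field is K = Q(√257, √2). Since 257 and 2 are distinct squarefree integers > 1, their product 514 is not a perfect square, so √2 ∉ Q(√257). By the tower law [K:Q] = [Q(√257,√2):Q(√257)] · [Q(√257):Q] = 2 · 2 = 4.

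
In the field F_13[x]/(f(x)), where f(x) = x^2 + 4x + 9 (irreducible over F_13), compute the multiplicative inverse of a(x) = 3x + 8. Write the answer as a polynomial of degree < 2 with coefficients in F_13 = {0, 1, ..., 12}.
a(x)^(-1) ≡ x + 10 (mod f(x))

Since f is irreducible over F_13, F_13[x]/(f) is a field and a(x) ≠ 0 has an inverse. Apply the extended Euclidean algorithm to f(x) and a(x) in F_13[x]: f(x) = (9x + 12)·a(x) + (4). The last nonzero remainder is the constant 4 = gcd(f, a) in F_13. Back-substituting through the division chain expresses 4 = s(x)·a(x) + t(x)·f(x) with s(x) ≡ 4x + 1 (mod f), so (4x + 1)·a(x) ≡ 4 (mod f). Multiplying by 4^(-1) ≡ 10 in F_13 gives a(x)^(-1) ≡ 10·(4x + 1) ≡ x + 10 (mod f). Check: (3x + 8)·(x + 10) = 3x^2 + 12x + 2 ≡ 1 (mod x^2 + 4x + 9).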